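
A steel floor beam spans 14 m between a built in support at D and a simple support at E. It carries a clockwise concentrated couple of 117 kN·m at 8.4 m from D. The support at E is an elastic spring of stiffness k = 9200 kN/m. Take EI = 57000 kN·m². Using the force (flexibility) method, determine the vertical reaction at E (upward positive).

R_E = 10.46 kN

Remove the prop at E; the released (primary) structure is a cantilever built in at D.
Primary-structure tip deflection at E by superposition:
  clockwise couple 117 at a = 8.4: M₀a(2L − a)/(2EI) = 9631/EI
Flexibility coefficient — unit upward force at E: δ_{EE} = L³/(3EI) = 914.7/EI.
With EI = 57000 kN·m²: δ_0 = 0.16897 m and δ_{EE} = 0.016047 m/kN.
Compatibility — the spring shortens by R_E/k under the reaction it provides: δ_0 − R_E·δ_{EE} = R_E/k. With 1/k = 0.000109 m/kN, R_E = δ_0 / (δ_{EE} + 1/k) = 0.16897 / (0.016047 + 0.000109) = 10.46 kN.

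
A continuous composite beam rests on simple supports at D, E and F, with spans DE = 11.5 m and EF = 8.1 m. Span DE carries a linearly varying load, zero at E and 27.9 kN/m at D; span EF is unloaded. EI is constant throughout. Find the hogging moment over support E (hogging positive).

Release continuity at E by inserting a hinge; the redundant is the internal moment M_E. The primary structure is two simply-supported spans DE and EF.
Discontinuity in slope at E on the released structure — sum the simple-span end rotations:
  span DE: triangular load, peak 27.9: 7w₀L³/(360EI) = 825.1/EI
  relative rotation θ_0 = (825.1 + 0)/EI = 825.1/EI
A unit hogging moment at E produces rotation L₁/(3EI) + L₂/(3EI) = 6.533/EI.
Slope continuity at E: θ_0 = M_E·6.533/EI, so M_E = 825.1/6.533 = 126.3 kN·m (hogging).

M_E = 126.3 kN·m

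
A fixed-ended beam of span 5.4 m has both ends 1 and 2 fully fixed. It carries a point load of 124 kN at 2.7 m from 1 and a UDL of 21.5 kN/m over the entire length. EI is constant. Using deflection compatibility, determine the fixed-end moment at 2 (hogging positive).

Take the two fixed-end moments M_1, M_2 as redundants; the released structure is the simple span 12.
Simple-span end rotations at 1 and 2 under the given loads:
  at 1: point load 124 at a = 2.7: Pab(L + b)/(6LEI) = 226/EI
  at 2: point load 124 at a = 2.7: Pab(L + a)/(6LEI) = 226/EI
  at 1: UDL 21.5: wL³/(24EI) = 141.1/EI
  at 2: UDL 21.5: wL³/(24EI) = 141.1/EI
  θ_10 = 367.1/EI,  θ_20 = 367.1/EI
Flexibility coefficients: a unit moment at one end gives L/(3EI) there and L/(6EI) at the far end, so f₁₁ = f₂₂ = 1.8/EI and f₁₂ = f₂₁ = 0.9/EI.
Compatibility — zero rotation at each built-in end:
  1.8 M_1 + 0.9 M_2 = 367.1
  0.9 M_1 + 1.8 M_2 = 367.1
Solving the pair gives M_1 = 135.9 kN·m and M_2 = 135.9 kN·m (hogging).

M_2 = 135.9 kN·m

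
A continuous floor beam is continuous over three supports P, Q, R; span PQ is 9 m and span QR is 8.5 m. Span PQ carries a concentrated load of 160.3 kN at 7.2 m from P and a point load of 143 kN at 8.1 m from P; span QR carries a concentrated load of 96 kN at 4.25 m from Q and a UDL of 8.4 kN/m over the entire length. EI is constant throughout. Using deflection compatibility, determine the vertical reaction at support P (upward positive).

R_P = 15.85 kN

Release continuity at Q by inserting a hinge; the redundant is the internal moment M_Q. The primary structure is two simply-supported spans PQ and QR.
Rotations at Q on the released spans (each span's end-slope, ×1/EI):
  span PQ: point load 160.3 at a = 7.2: Pab(L + a)/(6LEI) = 623.2/EI
  span PQ: point load 143 at a = 8.1: Pab(L + a)/(6LEI) = 330.1/EI
  span QR: point load 96 at a = 4.25: Pab(L + b)/(6LEI) = 433.5/EI
  span QR: UDL 8.4: wL³/(24EI) = 214.9/EI
  relative rotation θ_0 = (953.4 + 648.4)/EI = 1602/EI
A unit hogging moment at Q produces rotation L₁/(3EI) + L₂/(3EI) = 5.833/EI.
Slope continuity at Q: θ_0 = M_Q·5.833/EI, so M_Q = 1602/5.833 = 274.6 kN·m (hogging).
Span PQ, ΣM about P with M_Q applied at Q: R_Q^{PQ}·9 = 2312 + 274.6, so R_Q^{PQ} = 287.5 kN and R_P = 303.3 − 287.5 = 15.85 kN.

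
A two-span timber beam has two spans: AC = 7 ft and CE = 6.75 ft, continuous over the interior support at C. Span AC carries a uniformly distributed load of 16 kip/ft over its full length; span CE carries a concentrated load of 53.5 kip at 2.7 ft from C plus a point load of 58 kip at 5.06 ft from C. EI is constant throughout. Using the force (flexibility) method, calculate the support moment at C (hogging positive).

Insert a hinge at C; M_C is the redundant, and each span becomes simply supported.
Rotations at C on the released spans (each span's end-slope, ×1/EI):
  span AC: UDL 16: wL³/(24EI) = 228.7/EI
  span CE: point load 53.5 at a = 2.7: Pab(L + b)/(6LEI) = 156/EI
  span CE: point load 58 at a = 5.06: Pab(L + b)/(6LEI) = 103.4/EI
  relative rotation θ_0 = (228.7 + 259.4)/EI = 488/EI
A unit hogging moment at C produces rotation L₁/(3EI) + L₂/(3EI) = 4.583/EI.
Slope continuity at C: θ_0 = M_C·4.583/EI, so M_C = 488/4.583 = 106.5 kip·ft (hogging).

M_C = 106.5 kip·ft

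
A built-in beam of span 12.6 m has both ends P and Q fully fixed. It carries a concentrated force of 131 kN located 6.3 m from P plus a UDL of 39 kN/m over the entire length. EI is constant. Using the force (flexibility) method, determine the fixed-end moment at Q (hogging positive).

Release both end moments; the primary structure is a simply-supported span PQ with redundants M_P and M_Q.
Simple-span end rotations at P and Q under the given loads:
  at P: point load 131 at a = 6.3: Pab(L + b)/(6LEI) = 1300/EI
  at Q: point load 131 at a = 6.3: Pab(L + a)/(6LEI) = 1300/EI
  at P: UDL 39: wL³/(24EI) = 3251/EI
  at Q: UDL 39: wL³/(24EI) = 3251/EI
  θ_P0 = 4550/EI,  θ_Q0 = 4550/EI
Flexibility coefficients: a unit moment at one end gives L/(3EI) there and L/(6EI) at the far end, so f₁₁ = f₂₂ = 4.2/EI and f₁₂ = f₂₁ = 2.1/EI.
Compatibility — zero rotation at each built-in end:
  4.2 M_P + 2.1 M_Q = 4550
  2.1 M_P + 4.2 M_Q = 4550
Solving the pair gives M_P = 722.3 kN·m and M_Q = 722.3 kN·m (hogging).

M_Q = 722.3 kN·m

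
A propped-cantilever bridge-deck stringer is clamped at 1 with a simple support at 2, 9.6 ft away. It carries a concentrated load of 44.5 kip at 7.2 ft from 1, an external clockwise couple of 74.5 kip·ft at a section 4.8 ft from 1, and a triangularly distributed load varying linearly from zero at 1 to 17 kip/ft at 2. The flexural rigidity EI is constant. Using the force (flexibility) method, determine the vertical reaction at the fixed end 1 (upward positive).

R_1 = 44.33 kip

Remove the prop at 2; the released (primary) structure is a cantilever built in at 1.
Deflection at 2 on the released cantilever, summing each load's contribution:
  point load 44.5 at a = 7.2: Pa²(3L − a)/(6EI) = 8305/EI
  clockwise couple 74.5 at a = 4.8: M₀a(2L − a)/(2EI) = 2575/EI
  triangular load, peak 17 at the free end: 11w₀L⁴/(120EI) = 13236/EI
  δ_0 = 24115/EI
Flexibility coefficient — unit upward force at 2: δ_{22} = L³/(3EI) = 294.9/EI.
Compatibility at 2: δ_0 − R_2·δ_{22} = 0, so R_2 = 24115/294.9 = 81.77 kip.
Vertical equilibrium: R_1 = ΣP − R_2 = 126.1 − 81.77 = 44.33 kip.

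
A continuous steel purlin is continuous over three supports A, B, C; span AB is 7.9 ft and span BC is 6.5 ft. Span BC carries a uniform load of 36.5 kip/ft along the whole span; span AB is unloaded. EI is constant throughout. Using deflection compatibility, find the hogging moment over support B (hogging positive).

Release continuity at B by inserting a hinge; the redundant is the internal moment M_B. The primary structure is two simply-supported spans AB and BC.
Discontinuity in slope at B on the released structure — sum the simple-span end rotations:
  span BC: UDL 36.5: wL³/(24EI) = 417.7/EI
  relative rotation θ_0 = (0 + 417.7)/EI = 417.7/EI
A unit hogging moment at B produces rotation L₁/(3EI) + L₂/(3EI) = 4.8/EI.
Slope continuity at B: θ_0 = M_B·4.8/EI, so M_B = 417.7/4.8 = 87.01 kip·ft (hogging).

M_B = 87.01 kip·ft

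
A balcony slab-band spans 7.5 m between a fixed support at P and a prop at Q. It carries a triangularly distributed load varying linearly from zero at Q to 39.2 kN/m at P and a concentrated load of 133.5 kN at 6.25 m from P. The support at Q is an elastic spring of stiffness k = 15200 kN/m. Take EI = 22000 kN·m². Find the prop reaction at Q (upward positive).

R_Q = 128.5 kN

Remove the prop at Q; the released (primary) structure is a cantilever built in at P.
Deflection at Q on the released cantilever, summing each load's contribution:
  triangular load, peak 39.2 at the fixed end: w₀L⁴/(30EI) = 4134/EI
  point load 133.5 at a = 6.25: Pa²(3L − a)/(6EI) = 14124/EI
  δ_0 = 18258/EI
Tip deflection under a unit load at Q: L³/(3EI) = 140.6/EI.
With EI = 22000 kN·m²: δ_0 = 0.82991 m and δ_{QQ} = 0.006392 m/kN.
Compatibility — the spring shortens by R_Q/k under the reaction it provides: δ_0 − R_Q·δ_{QQ} = R_Q/k. With 1/k = 0.000066 m/kN, R_Q = δ_0 / (δ_{QQ} + 1/k) = 0.82991 / (0.006392 + 0.000066) = 128.5 kN.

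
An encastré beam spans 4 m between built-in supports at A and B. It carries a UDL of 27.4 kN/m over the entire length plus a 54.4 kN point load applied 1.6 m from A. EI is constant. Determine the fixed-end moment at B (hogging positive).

M_B = 57.42 kN·m

Release both end moments; the primary structure is a simply-supported span AB with redundants M_A and M_B.
End rotations of the released simple span under the applied load (×1/EI):
  at A: UDL 27.4: wL³/(24EI) = 73.07/EI
  at B: UDL 27.4: wL³/(24EI) = 73.07/EI
  at A: point load 54.4 at a = 1.6: Pab(L + b)/(6LEI) = 55.71/EI
  at B: point load 54.4 at a = 1.6: Pab(L + a)/(6LEI) = 48.74/EI
  θ_A0 = 128.8/EI,  θ_B0 = 121.8/EI
Flexibility coefficients: a unit moment at one end gives L/(3EI) there and L/(6EI) at the far end, so f₁₁ = f₂₂ = 1.333/EI and f₁₂ = f₂₁ = 0.6667/EI.
Compatibility — zero rotation at each built-in end:
  1.333 M_A + 0.6667 M_B = 128.8
  0.6667 M_A + 1.333 M_B = 121.8
Solving the pair gives M_A = 67.87 kN·m and M_B = 57.42 kN·m (hogging).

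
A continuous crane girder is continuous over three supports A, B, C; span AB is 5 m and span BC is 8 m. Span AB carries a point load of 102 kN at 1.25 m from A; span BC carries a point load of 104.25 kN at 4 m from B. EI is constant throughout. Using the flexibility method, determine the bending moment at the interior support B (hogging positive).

M_B = 119.2 kN·m

Release continuity at B by inserting a hinge; the redundant is the internal moment M_B. The primary structure is two simply-supported spans AB and BC.
End slopes at the hinge B, treating each span as simply supported:
  span AB: point load 102 at a = 1.25: Pab(L + a)/(6LEI) = 99.61/EI
  span BC: point load 104.25 at a = 4: Pab(L + b)/(6LEI) = 417/EI
  relative rotation θ_0 = (99.61 + 417)/EI = 516.6/EI
A unit hogging moment at B produces rotation L₁/(3EI) + L₂/(3EI) = 4.333/EI.
Compatibility: M_B·(L₁+L₂)/(3EI) = θ_0, giving M_B = 119.2 kN·m (hogging).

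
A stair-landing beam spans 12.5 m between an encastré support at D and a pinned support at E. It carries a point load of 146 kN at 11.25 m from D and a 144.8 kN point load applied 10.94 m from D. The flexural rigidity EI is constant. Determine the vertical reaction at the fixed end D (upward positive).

R_D = 48.79 kN

Take the reaction at E as the redundant and release it; the primary structure is a cantilever fixed at D.
Deflection at E on the released cantilever, summing each load's contribution:
  point load 146 at a = 11.25: Pa²(3L − a)/(6EI) = 80842/EI
  point load 144.8 at a = 10.94: Pa²(3L − a)/(6EI) = 76715/EI
  δ_0 = 157557/EI
Flexibility coefficient — unit upward force at E: δ_{EE} = L³/(3EI) = 651/EI.
The prop prevents deflection at E: R_E = δ_0/δ_{EE} = 157557/651 = 242 kN.
Vertical equilibrium: R_D = ΣP − R_E = 290.8 − 242 = 48.79 kN.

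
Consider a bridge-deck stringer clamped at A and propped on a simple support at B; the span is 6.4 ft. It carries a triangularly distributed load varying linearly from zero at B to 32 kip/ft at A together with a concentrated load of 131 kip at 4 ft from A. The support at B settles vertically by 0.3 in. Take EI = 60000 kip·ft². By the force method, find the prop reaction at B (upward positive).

R_B = 64.08 kip

Choose R_B as the redundant. The primary structure is the cantilever fixed at A.
Downward deflection at the released point B due to the loads:
  triangular load, peak 32 at the fixed end: w₀L⁴/(30EI) = 1790/EI
  point load 131 at a = 4: Pa²(3L − a)/(6EI) = 5310/EI
  δ_0 = 7099/EI
Flexibility coefficient — unit upward force at B: δ_{BB} = L³/(3EI) = 87.38/EI.
With EI = 60000 kip·ft²: δ_0 = 0.11832 ft and δ_{BB} = 0.001456 ft/kip.
Compatibility — the beam at B must follow the support down by 0.025 ft: δ_0 − R_B·δ_{BB} = 0.025, so R_B = (0.11832 − 0.025)/0.001456 = 64.08 kip.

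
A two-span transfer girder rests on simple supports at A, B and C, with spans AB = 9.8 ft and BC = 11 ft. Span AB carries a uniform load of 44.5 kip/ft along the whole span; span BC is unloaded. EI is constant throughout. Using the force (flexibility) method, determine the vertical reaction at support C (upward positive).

R_C = -22.88 kip

Insert a hinge at B; M_B is the redundant, and each span becomes simply supported.
Rotations at B on the released spans (each span's end-slope, ×1/EI):
  span AB: UDL 44.5: wL³/(24EI) = 1745/EI
  relative rotation θ_0 = (1745 + 0)/EI = 1745/EI
A unit hogging moment at B produces rotation L₁/(3EI) + L₂/(3EI) = 6.933/EI.
Slope continuity at B: θ_0 = M_B·6.933/EI, so M_B = 1745/6.933 = 251.7 kip·ft (hogging).
Span BC, ΣM about C: R_B^{BC}·11 = 0 + 251.7, so R_B^{BC} = 22.88 kip and R_C = 0 − 22.88 = -22.88 kip.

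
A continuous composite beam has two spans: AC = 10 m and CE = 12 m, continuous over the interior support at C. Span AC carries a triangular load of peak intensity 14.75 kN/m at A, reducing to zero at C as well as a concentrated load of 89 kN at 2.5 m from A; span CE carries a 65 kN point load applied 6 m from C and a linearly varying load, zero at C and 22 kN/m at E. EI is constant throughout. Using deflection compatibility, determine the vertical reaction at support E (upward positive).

R_E = 98.24 kN

Take M_C as the redundant. Released structure: two simple spans AC and CE with a hinge at C.
End slopes at the hinge C, treating each span as simply supported:
  span AC: triangular load, peak 14.75: 7w₀L³/(360EI) = 286.8/EI
  span AC: point load 89 at a = 2.5: Pab(L + a)/(6LEI) = 347.7/EI
  span CE: point load 65 at a = 6: Pab(L + b)/(6LEI) = 585/EI
  span CE: triangular load, peak 22: 7w₀L³/(360EI) = 739.2/EI
  relative rotation θ_0 = (634.5 + 1324)/EI = 1959/EI
A unit hogging moment at C produces rotation L₁/(3EI) + L₂/(3EI) = 7.333/EI.
Slope continuity at C: θ_0 = M_C·7.333/EI, so M_C = 1959/7.333 = 267.1 kN·m (hogging).
Span CE, ΣM about E: R_C^{CE}·12 = 918 + 267.1, so R_C^{CE} = 98.76 kN and R_E = 197 − 98.76 = 98.24 kN.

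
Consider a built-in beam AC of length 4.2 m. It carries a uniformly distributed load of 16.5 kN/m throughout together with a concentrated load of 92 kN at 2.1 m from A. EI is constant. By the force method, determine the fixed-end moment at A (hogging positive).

Release both end moments; the primary structure is a simply-supported span AC with redundants M_A and M_C.
Simple-span end rotations at A and C under the given loads:
  at A: UDL 16.5: wL³/(24EI) = 50.94/EI
  at C: UDL 16.5: wL³/(24EI) = 50.94/EI
  at A: point load 92 at a = 2.1: Pab(L + b)/(6LEI) = 101.4/EI
  at C: point load 92 at a = 2.1: Pab(L + a)/(6LEI) = 101.4/EI
  θ_A0 = 152.4/EI,  θ_C0 = 152.4/EI
Flexibility coefficients: a unit moment at one end gives L/(3EI) there and L/(6EI) at the far end, so f₁₁ = f₂₂ = 1.4/EI and f₁₂ = f₂₁ = 0.7/EI.
Compatibility — zero rotation at each built-in end:
  1.4 M_A + 0.7 M_C = 152.4
  0.7 M_A + 1.4 M_C = 152.4
Solving the pair gives M_A = 72.56 kN·m and M_C = 72.56 kN·m (hogging).

M_A = 72.56 kN·m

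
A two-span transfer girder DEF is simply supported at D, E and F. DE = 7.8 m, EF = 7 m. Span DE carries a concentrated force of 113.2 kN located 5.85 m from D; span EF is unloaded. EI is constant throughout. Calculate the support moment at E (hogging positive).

Insert a hinge at E; M_E is the redundant, and each span becomes simply supported.
Discontinuity in slope at E on the released structure — sum the simple-span end rotations:
  span DE: point load 113.2 at a = 5.85: Pab(L + a)/(6LEI) = 376.6/EI
  relative rotation θ_0 = (376.6 + 0)/EI = 376.6/EI
A unit hogging moment at E produces rotation L₁/(3EI) + L₂/(3EI) = 4.933/EI.
Slope continuity at E: θ_0 = M_E·4.933/EI, so M_E = 376.6/4.933 = 76.35 kN·m (hogging).

M_E = 76.35 kN·m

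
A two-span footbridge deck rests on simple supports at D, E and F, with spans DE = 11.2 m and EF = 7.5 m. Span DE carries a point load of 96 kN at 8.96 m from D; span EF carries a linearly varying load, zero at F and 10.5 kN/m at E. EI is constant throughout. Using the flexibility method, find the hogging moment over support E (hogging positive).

Take M_E as the redundant. Released structure: two simple spans DE and EF with a hinge at E.
Rotations at E on the released spans (each span's end-slope, ×1/EI):
  span DE: point load 96 at a = 8.96: Pab(L + a)/(6LEI) = 578/EI
  span EF: triangular load, peak 10.5: w₀L³/(45EI) = 98.44/EI
  relative rotation θ_0 = (578 + 98.44)/EI = 676.5/EI
A unit hogging moment at E produces rotation L₁/(3EI) + L₂/(3EI) = 6.233/EI.
Compatibility: M_E·(L₁+L₂)/(3EI) = θ_0, giving M_E = 108.5 kN·m (hogging).

M_E = 108.5 kN·m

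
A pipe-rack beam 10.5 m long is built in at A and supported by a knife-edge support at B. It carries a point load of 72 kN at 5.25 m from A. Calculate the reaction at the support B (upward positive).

Take the reaction at B as the redundant and release it; the primary structure is a cantilever fixed at A.
Primary-structure tip deflection at B by superposition:
  point load 72 at a = 5.25: Pa²(3L − a)/(6EI) = 8682/EI
Tip deflection under a unit load at B: L³/(3EI) = 385.9/EI.
Compatibility at B: δ_0 − R_B·δ_{BB} = 0, so R_B = 8682/385.9 = 22.5 kN.

R_B = 22.5 kN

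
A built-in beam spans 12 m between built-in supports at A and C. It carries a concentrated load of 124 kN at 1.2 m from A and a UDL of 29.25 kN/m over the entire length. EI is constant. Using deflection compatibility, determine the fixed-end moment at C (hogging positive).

M_C = 364.4 kN·m

Release both end moments; the primary structure is a simply-supported span AC with redundants M_A and M_C.
Simple-span end rotations at A and C under the given loads:
  at A: point load 124 at a = 1.2: Pab(L + b)/(6LEI) = 508.9/EI
  at C: point load 124 at a = 1.2: Pab(L + a)/(6LEI) = 294.6/EI
  at A: UDL 29.25: wL³/(24EI) = 2106/EI
  at C: UDL 29.25: wL³/(24EI) = 2106/EI
  θ_A0 = 2615/EI,  θ_C0 = 2401/EI
Flexibility coefficients: a unit moment at one end gives L/(3EI) there and L/(6EI) at the far end, so f₁₁ = f₂₂ = 4/EI and f₁₂ = f₂₁ = 2/EI.
Compatibility — zero rotation at each built-in end:
  4 M_A + 2 M_C = 2615
  2 M_A + 4 M_C = 2401
Solving the pair gives M_A = 471.5 kN·m and M_C = 364.4 kN·m (hogging).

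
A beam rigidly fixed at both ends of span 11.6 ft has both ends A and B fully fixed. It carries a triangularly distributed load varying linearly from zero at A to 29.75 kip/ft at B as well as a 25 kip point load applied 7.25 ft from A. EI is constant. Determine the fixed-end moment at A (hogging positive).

M_A = 158.9 kip·ft

Release both end moments; the primary structure is a simply-supported span AB with redundants M_A and M_B.
Simple-span end rotations at A and B under the given loads:
  at A: triangular load, peak 29.75: 7w₀L³/(360EI) = 902.9/EI
  at B: triangular load, peak 29.75: w₀L³/(45EI) = 1032/EI
  at A: point load 25 at a = 7.25: Pab(L + b)/(6LEI) = 180.7/EI
  at B: point load 25 at a = 7.25: Pab(L + a)/(6LEI) = 213.5/EI
  θ_A0 = 1084/EI,  θ_B0 = 1245/EI
Flexibility coefficients: a unit moment at one end gives L/(3EI) there and L/(6EI) at the far end, so f₁₁ = f₂₂ = 3.867/EI and f₁₂ = f₂₁ = 1.933/EI.
Compatibility — zero rotation at each built-in end:
  3.867 M_A + 1.933 M_B = 1084
  1.933 M_A + 3.867 M_B = 1245
Solving the pair gives M_A = 158.9 kip·ft and M_B = 242.6 kip·ft (hogging).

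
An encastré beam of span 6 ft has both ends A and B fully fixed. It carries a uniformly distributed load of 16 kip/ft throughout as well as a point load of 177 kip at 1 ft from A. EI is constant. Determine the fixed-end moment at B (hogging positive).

Release both end moments; the primary structure is a simply-supported span AB with redundants M_A and M_B.
End rotations of the released simple span under the applied load (×1/EI):
  at A: UDL 16: wL³/(24EI) = 144/EI
  at B: UDL 16: wL³/(24EI) = 144/EI
  at A: point load 177 at a = 1: Pab(L + b)/(6LEI) = 270.4/EI
  at B: point load 177 at a = 1: Pab(L + a)/(6LEI) = 172.1/EI
  θ_A0 = 414.4/EI,  θ_B0 = 316.1/EI
Flexibility coefficients: a unit moment at one end gives L/(3EI) there and L/(6EI) at the far end, so f₁₁ = f₂₂ = 2/EI and f₁₂ = f₂₁ = 1/EI.
Compatibility — zero rotation at each built-in end:
  2 M_A + 1 M_B = 414.4
  1 M_A + 2 M_B = 316.1
Solving the pair gives M_A = 170.9 kip·ft and M_B = 72.58 kip·ft (hogging).

M_B = 72.58 kip·ft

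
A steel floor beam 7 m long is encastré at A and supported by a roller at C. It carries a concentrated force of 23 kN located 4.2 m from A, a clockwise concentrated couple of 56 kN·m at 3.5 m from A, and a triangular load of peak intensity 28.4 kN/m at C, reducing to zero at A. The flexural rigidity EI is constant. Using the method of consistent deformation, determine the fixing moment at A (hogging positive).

Release the roller at C. Primary structure: cantilever fixed at A.
Downward deflection at the released point C due to the loads:
  point load 23 at a = 4.2: Pa²(3L − a)/(6EI) = 1136/EI
  clockwise couple 56 at a = 3.5: M₀a(2L − a)/(2EI) = 1029/EI
  triangular load, peak 28.4 at the free end: 11w₀L⁴/(120EI) = 6251/EI
  δ_0 = 8416/EI
Tip deflection under a unit load at C: L³/(3EI) = 114.3/EI.
Compatibility at C: δ_0 − R_C·δ_{CC} = 0, so R_C = 8416/114.3 = 73.61 kN.
Moment equilibrium about A: M_A = Σ(load moments about A) − R_C·L = 616.5 − 73.61×7 = 101.2 kN·m.

M_A = 101.2 kN·m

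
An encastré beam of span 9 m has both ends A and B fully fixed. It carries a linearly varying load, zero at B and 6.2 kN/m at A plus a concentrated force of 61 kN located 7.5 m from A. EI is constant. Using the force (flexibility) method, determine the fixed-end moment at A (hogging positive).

M_A = 37.82 kN·m

Take the two fixed-end moments M_A, M_B as redundants; the released structure is the simple span AB.
End rotations of the released simple span under the applied load (×1/EI):
  at A: triangular load, peak 6.2: w₀L³/(45EI) = 100.4/EI
  at B: triangular load, peak 6.2: 7w₀L³/(360EI) = 87.89/EI
  at A: point load 61 at a = 7.5: Pab(L + b)/(6LEI) = 133.4/EI
  at B: point load 61 at a = 7.5: Pab(L + a)/(6LEI) = 209.7/EI
  θ_A0 = 233.9/EI,  θ_B0 = 297.6/EI
Flexibility coefficients: a unit moment at one end gives L/(3EI) there and L/(6EI) at the far end, so f₁₁ = f₂₂ = 3/EI and f₁₂ = f₂₁ = 1.5/EI.
Compatibility — zero rotation at each built-in end:
  3 M_A + 1.5 M_B = 233.9
  1.5 M_A + 3 M_B = 297.6
Solving the pair gives M_A = 37.82 kN·m and M_B = 80.28 kN·m (hogging).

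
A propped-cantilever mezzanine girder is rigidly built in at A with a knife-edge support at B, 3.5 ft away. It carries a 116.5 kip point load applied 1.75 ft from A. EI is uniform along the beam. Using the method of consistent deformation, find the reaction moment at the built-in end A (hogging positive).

Release the roller at B. Primary structure: cantilever fixed at A.
Free-end deflection of the primary structure under the applied loading (downward +):
  point load 116.5 at a = 1.75: Pa²(3L − a)/(6EI) = 520.3/EI
Tip deflection under a unit load at B: L³/(3EI) = 14.29/EI.
The prop prevents deflection at B: R_B = δ_0/δ_{BB} = 520.3/14.29 = 36.41 kip.
Moment equilibrium about A: M_A = Σ(load moments about A) − R_B·L = 203.9 − 36.41×3.5 = 76.45 kip·ft.

M_A = 76.45 kip·ft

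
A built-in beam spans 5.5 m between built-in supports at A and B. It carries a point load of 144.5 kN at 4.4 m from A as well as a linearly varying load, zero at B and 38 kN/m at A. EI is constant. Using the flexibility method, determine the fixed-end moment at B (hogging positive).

Take the two fixed-end moments M_A, M_B as redundants; the released structure is the simple span AB.
Simple-span end rotations at A and B under the given loads:
  at A: point load 144.5 at a = 4.4: Pab(L + b)/(6LEI) = 139.9/EI
  at B: point load 144.5 at a = 4.4: Pab(L + a)/(6LEI) = 209.8/EI
  at A: triangular load, peak 38: w₀L³/(45EI) = 140.5/EI
  at B: triangular load, peak 38: 7w₀L³/(360EI) = 122.9/EI
  θ_A0 = 280.4/EI,  θ_B0 = 332.7/EI
Flexibility coefficients: a unit moment at one end gives L/(3EI) there and L/(6EI) at the far end, so f₁₁ = f₂₂ = 1.833/EI and f₁₂ = f₂₁ = 0.9167/EI.
Compatibility — zero rotation at each built-in end:
  1.833 M_A + 0.9167 M_B = 280.4
  0.9167 M_A + 1.833 M_B = 332.7
Solving the pair gives M_A = 82.91 kN·m and M_B = 140 kN·m (hogging).

M_B = 140 kN·m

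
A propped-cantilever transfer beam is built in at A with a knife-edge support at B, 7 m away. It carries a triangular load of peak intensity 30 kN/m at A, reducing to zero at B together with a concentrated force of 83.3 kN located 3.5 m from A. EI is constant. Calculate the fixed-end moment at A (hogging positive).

M_A = 207.3 kN·m

Take the reaction at B as the redundant and release it; the primary structure is a cantilever fixed at A.
Primary-structure tip deflection at B by superposition:
  triangular load, peak 30 at the fixed end: w₀L⁴/(30EI) = 2401/EI
  point load 83.3 at a = 3.5: Pa²(3L − a)/(6EI) = 2976/EI
  δ_0 = 5377/EI
Tip deflection under a unit load at B: L³/(3EI) = 114.3/EI.
The prop prevents deflection at B: R_B = δ_0/δ_{BB} = 5377/114.3 = 47.03 kN.
Moment equilibrium about A: M_A = Σ(load moments about A) − R_B·L = 536.5 − 47.03×7 = 207.3 kN·m.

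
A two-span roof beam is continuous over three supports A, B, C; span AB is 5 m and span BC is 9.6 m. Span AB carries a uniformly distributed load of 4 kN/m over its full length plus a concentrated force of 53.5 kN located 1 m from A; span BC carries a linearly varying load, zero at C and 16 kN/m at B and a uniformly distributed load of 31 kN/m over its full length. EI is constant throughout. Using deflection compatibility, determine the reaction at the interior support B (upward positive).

R_B = 315.8 kN

Insert a hinge at B; M_B is the redundant, and each span becomes simply supported.
End slopes at the hinge B, treating each span as simply supported:
  span AB: UDL 4: wL³/(24EI) = 20.83/EI
  span AB: point load 53.5 at a = 1: Pab(L + a)/(6LEI) = 42.8/EI
  span BC: triangular load, peak 16: w₀L³/(45EI) = 314.6/EI
  span BC: UDL 31: wL³/(24EI) = 1143/EI
  relative rotation θ_0 = (63.63 + 1457)/EI = 1521/EI
A unit hogging moment at B produces rotation L₁/(3EI) + L₂/(3EI) = 4.867/EI.
Slope continuity at B: θ_0 = M_B·4.867/EI, so M_B = 1521/4.867 = 312.5 kN·m (hogging).
Span AB, ΣM about A with M_B applied at B: R_B^{AB}·5 = 103.5 + 312.5, so R_B^{AB} = 83.21 kN and R_A = 73.5 − 83.21 = -9.706 kN.
Span BC, ΣM about C: R_B^{BC}·9.6 = 1920 + 312.5, so R_B^{BC} = 232.6 kN and R_C = 374.4 − 232.6 = 141.8 kN.
R_B = 83.21 + 232.6 = 315.8 kN.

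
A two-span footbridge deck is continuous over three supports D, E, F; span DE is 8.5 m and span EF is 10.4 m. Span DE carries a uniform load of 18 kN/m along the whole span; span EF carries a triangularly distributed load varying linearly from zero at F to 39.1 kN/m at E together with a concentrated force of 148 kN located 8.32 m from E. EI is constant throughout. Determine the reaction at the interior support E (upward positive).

R_E = 307.8 kN

Insert a hinge at E; M_E is the redundant, and each span becomes simply supported.
Discontinuity in slope at E on the released structure — sum the simple-span end rotations:
  span DE: UDL 18: wL³/(24EI) = 460.6/EI
  span EF: triangular load, peak 39.1: w₀L³/(45EI) = 977.4/EI
  span EF: point load 148 at a = 8.32: Pab(L + b)/(6LEI) = 512.2/EI
  relative rotation θ_0 = (460.6 + 1490)/EI = 1950/EI
A unit hogging moment at E produces rotation L₁/(3EI) + L₂/(3EI) = 6.3/EI.
Slope continuity at E: θ_0 = M_E·6.3/EI, so M_E = 1950/6.3 = 309.6 kN·m (hogging).
Span DE, ΣM about D with M_E applied at E: R_E^{DE}·8.5 = 650.2 + 309.6, so R_E^{DE} = 112.9 kN and R_D = 153 − 112.9 = 40.08 kN.
Span EF, ΣM about F: R_E^{EF}·10.4 = 1718 + 309.6, so R_E^{EF} = 194.9 kN and R_F = 351.3 − 194.9 = 156.4 kN.
R_E = 112.9 + 194.9 = 307.8 kN.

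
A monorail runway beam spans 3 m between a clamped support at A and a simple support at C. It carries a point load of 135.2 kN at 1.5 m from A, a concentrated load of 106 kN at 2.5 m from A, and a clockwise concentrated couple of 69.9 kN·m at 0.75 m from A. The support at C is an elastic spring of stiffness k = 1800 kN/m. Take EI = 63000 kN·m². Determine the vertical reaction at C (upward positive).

R_C = 28.08 kN

Take the reaction at C as the redundant and release it; the primary structure is a cantilever fixed at A.
Downward deflection at the released point C due to the loads:
  point load 135.2 at a = 1.5: Pa²(3L − a)/(6EI) = 380.2/EI
  point load 106 at a = 2.5: Pa²(3L − a)/(6EI) = 717.7/EI
  clockwise couple 69.9 at a = 0.75: M₀a(2L − a)/(2EI) = 137.6/EI
  δ_0 = 1236/EI
Flexibility coefficient — unit upward force at C: δ_{CC} = L³/(3EI) = 9/EI.
With EI = 63000 kN·m²: δ_0 = 0.019612 m and δ_{CC} = 0.000143 m/kN.
Compatibility — the spring shortens by R_C/k under the reaction it provides: δ_0 − R_C·δ_{CC} = R_C/k. With 1/k = 0.000556 m/kN, R_C = δ_0 / (δ_{CC} + 1/k) = 0.019612 / (0.000143 + 0.000556) = 28.08 kN.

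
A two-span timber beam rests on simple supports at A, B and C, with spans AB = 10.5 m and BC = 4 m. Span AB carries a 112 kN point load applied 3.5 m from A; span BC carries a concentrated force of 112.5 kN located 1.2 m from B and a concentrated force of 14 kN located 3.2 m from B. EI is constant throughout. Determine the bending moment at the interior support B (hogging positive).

M_B = 149.8 kN·m

Take M_B as the redundant. Released structure: two simple spans AB and BC with a hinge at B.
End slopes at the hinge B, treating each span as simply supported:
  span AB: point load 112 at a = 3.5: Pab(L + a)/(6LEI) = 609.8/EI
  span BC: point load 112.5 at a = 1.2: Pab(L + b)/(6LEI) = 107.1/EI
  span BC: point load 14 at a = 3.2: Pab(L + b)/(6LEI) = 7.168/EI
  relative rotation θ_0 = (609.8 + 114.3)/EI = 724/EI
A unit hogging moment at B produces rotation L₁/(3EI) + L₂/(3EI) = 4.833/EI.
Slope continuity at B: θ_0 = M_B·4.833/EI, so M_B = 724/4.833 = 149.8 kN·m (hogging).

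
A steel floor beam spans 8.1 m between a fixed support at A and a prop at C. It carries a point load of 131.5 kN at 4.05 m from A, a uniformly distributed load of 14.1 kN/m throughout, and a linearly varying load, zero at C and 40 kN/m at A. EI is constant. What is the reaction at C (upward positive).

R_C = 116.3 kN

Release the roller at C. Primary structure: cantilever fixed at A.
Primary-structure tip deflection at C by superposition:
  point load 131.5 at a = 4.05: Pa²(3L − a)/(6EI) = 7280/EI
  UDL 14.1: wL⁴/(8EI) = 7587/EI
  triangular load, peak 40 at the fixed end: w₀L⁴/(30EI) = 5740/EI
  δ_0 = 20606/EI
Tip deflection under a unit load at C: L³/(3EI) = 177.1/EI.
The prop prevents deflection at C: R_C = δ_0/δ_{CC} = 20606/177.1 = 116.3 kN.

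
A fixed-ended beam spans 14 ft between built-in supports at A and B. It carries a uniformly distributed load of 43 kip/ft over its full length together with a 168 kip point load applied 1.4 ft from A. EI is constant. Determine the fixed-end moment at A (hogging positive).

Release both end moments; the primary structure is a simply-supported span AB with redundants M_A and M_B.
On the primary (simply-supported) span, the end slopes from the loading are:
  at A: UDL 43: wL³/(24EI) = 4916/EI
  at B: UDL 43: wL³/(24EI) = 4916/EI
  at A: point load 168 at a = 1.4: Pab(L + b)/(6LEI) = 938.4/EI
  at B: point load 168 at a = 1.4: Pab(L + a)/(6LEI) = 543.3/EI
  θ_A0 = 5855/EI,  θ_B0 = 5460/EI
Flexibility coefficients: a unit moment at one end gives L/(3EI) there and L/(6EI) at the far end, so f₁₁ = f₂₂ = 4.667/EI and f₁₂ = f₂₁ = 2.333/EI.
Compatibility — zero rotation at each built-in end:
  4.667 M_A + 2.333 M_B = 5855
  2.333 M_A + 4.667 M_B = 5460
Solving the pair gives M_A = 892.8 kip·ft and M_B = 723.5 kip·ft (hogging).

M_A = 892.8 kip·ft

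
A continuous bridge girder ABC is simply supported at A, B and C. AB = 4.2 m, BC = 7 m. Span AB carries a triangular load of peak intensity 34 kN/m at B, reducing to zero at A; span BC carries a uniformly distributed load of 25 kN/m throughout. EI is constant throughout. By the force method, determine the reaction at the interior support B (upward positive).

Take M_B as the redundant. Released structure: two simple spans AB and BC with a hinge at B.
Rotations at B on the released spans (each span's end-slope, ×1/EI):
  span AB: triangular load, peak 34: w₀L³/(45EI) = 55.98/EI
  span BC: UDL 25: wL³/(24EI) = 357.3/EI
  relative rotation θ_0 = (55.98 + 357.3)/EI = 413.3/EI
A unit hogging moment at B produces rotation L₁/(3EI) + L₂/(3EI) = 3.733/EI.
Slope continuity at B: θ_0 = M_B·3.733/EI, so M_B = 413.3/3.733 = 110.7 kN·m (hogging).
Span AB, ΣM about A with M_B applied at B: R_B^{AB}·4.2 = 199.9 + 110.7, so R_B^{AB} = 73.96 kN and R_A = 71.4 − 73.96 = -2.556 kN.
Span BC, ΣM about C: R_B^{BC}·7 = 612.5 + 110.7, so R_B^{BC} = 103.3 kN and R_C = 175 − 103.3 = 71.69 kN.
R_B = 73.96 + 103.3 = 177.3 kN.

R_B = 177.3 kN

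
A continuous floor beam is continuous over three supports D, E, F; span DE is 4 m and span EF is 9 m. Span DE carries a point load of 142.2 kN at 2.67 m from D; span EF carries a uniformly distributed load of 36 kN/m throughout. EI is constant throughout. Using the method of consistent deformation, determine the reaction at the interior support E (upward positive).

R_E = 359.7 kN

Release continuity at E by inserting a hinge; the redundant is the internal moment M_E. The primary structure is two simply-supported spans DE and EF.
Rotations at E on the released spans (each span's end-slope, ×1/EI):
  span DE: point load 142.2 at a = 2.67: Pab(L + a)/(6LEI) = 140.3/EI
  span EF: UDL 36: wL³/(24EI) = 1094/EI
  relative rotation θ_0 = (140.3 + 1094)/EI = 1234/EI
A unit hogging moment at E produces rotation L₁/(3EI) + L₂/(3EI) = 4.333/EI.
Slope continuity at E: θ_0 = M_E·4.333/EI, so M_E = 1234/4.333 = 284.7 kN·m (hogging).
Span DE, ΣM about D with M_E applied at E: R_E^{DE}·4 = 379.7 + 284.7, so R_E^{DE} = 166.1 kN and R_D = 142.2 − 166.1 = -23.9 kN.
Span EF, ΣM about F: R_E^{EF}·9 = 1458 + 284.7, so R_E^{EF} = 193.6 kN and R_F = 324 − 193.6 = 130.4 kN.
R_E = 166.1 + 193.6 = 359.7 kN.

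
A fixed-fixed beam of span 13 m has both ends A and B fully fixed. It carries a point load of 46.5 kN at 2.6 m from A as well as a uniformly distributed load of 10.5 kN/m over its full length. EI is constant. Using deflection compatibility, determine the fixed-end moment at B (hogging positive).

Release both end moments; the primary structure is a simply-supported span AB with redundants M_A and M_B.
Simple-span end rotations at A and B under the given loads:
  at A: point load 46.5 at a = 2.6: Pab(L + b)/(6LEI) = 377.2/EI
  at B: point load 46.5 at a = 2.6: Pab(L + a)/(6LEI) = 251.5/EI
  at A: UDL 10.5: wL³/(24EI) = 961.2/EI
  at B: UDL 10.5: wL³/(24EI) = 961.2/EI
  θ_A0 = 1338/EI,  θ_B0 = 1213/EI
Flexibility coefficients: a unit moment at one end gives L/(3EI) there and L/(6EI) at the far end, so f₁₁ = f₂₂ = 4.333/EI and f₁₂ = f₂₁ = 2.167/EI.
Compatibility — zero rotation at each built-in end:
  4.333 M_A + 2.167 M_B = 1338
  2.167 M_A + 4.333 M_B = 1213
Solving the pair gives M_A = 225.3 kN·m and M_B = 167.2 kN·m (hogging).

M_B = 167.2 kN·m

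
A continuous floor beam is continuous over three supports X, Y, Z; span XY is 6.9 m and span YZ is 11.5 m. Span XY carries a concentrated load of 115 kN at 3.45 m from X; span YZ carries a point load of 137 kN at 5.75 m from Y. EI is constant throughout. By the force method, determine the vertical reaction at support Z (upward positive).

R_Z = 47.59 kN

Take M_Y as the redundant. Released structure: two simple spans XY and YZ with a hinge at Y.
End slopes at the hinge Y, treating each span as simply supported:
  span XY: point load 115 at a = 3.45: Pab(L + a)/(6LEI) = 342.2/EI
  span YZ: point load 137 at a = 5.75: Pab(L + b)/(6LEI) = 1132/EI
  relative rotation θ_0 = (342.2 + 1132)/EI = 1475/EI
A unit hogging moment at Y produces rotation L₁/(3EI) + L₂/(3EI) = 6.133/EI.
Slope continuity at Y: θ_0 = M_Y·6.133/EI, so M_Y = 1475/6.133 = 240.4 kN·m (hogging).
Span YZ, ΣM about Z: R_Y^{YZ}·11.5 = 787.8 + 240.4, so R_Y^{YZ} = 89.41 kN and R_Z = 137 − 89.41 = 47.59 kN.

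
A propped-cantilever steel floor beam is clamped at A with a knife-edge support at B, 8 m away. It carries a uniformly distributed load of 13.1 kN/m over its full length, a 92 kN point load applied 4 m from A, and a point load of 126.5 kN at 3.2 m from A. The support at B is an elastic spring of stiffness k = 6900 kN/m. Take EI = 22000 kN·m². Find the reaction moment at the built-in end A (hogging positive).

Choose R_B as the redundant. The primary structure is the cantilever fixed at A.
Deflection at B on the released cantilever, summing each load's contribution:
  UDL 13.1: wL⁴/(8EI) = 6707/EI
  point load 92 at a = 4: Pa²(3L − a)/(6EI) = 4907/EI
  point load 126.5 at a = 3.2: Pa²(3L − a)/(6EI) = 4491/EI
  δ_0 = 16104/EI
Tip deflection under a unit load at B: L³/(3EI) = 170.7/EI.
With EI = 22000 kN·m²: δ_0 = 0.73202 m and δ_{BB} = 0.007758 m/kN.
Compatibility — the spring shortens by R_B/k under the reaction it provides: δ_0 − R_B·δ_{BB} = R_B/k. With 1/k = 0.000145 m/kN, R_B = δ_0 / (δ_{BB} + 1/k) = 0.73202 / (0.007758 + 0.000145) = 92.63 kN.
Moment equilibrium about A: M_A = Σ(load moments about A) − R_B·L = 1192 − 92.63×8 = 450.9 kN·m.

M_A = 450.9 kN·m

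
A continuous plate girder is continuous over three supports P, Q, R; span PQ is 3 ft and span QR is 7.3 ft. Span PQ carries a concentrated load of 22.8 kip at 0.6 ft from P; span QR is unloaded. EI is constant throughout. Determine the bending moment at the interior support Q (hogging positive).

Take M_Q as the redundant. Released structure: two simple spans PQ and QR with a hinge at Q.
End slopes at the hinge Q, treating each span as simply supported:
  span PQ: point load 22.8 at a = 0.6: Pab(L + a)/(6LEI) = 6.566/EI
  relative rotation θ_0 = (6.566 + 0)/EI = 6.566/EI
A unit hogging moment at Q produces rotation L₁/(3EI) + L₂/(3EI) = 3.433/EI.
Slope continuity at Q: θ_0 = M_Q·3.433/EI, so M_Q = 6.566/3.433 = 1.913 kip·ft (hogging).

M_Q = 1.913 kip·ft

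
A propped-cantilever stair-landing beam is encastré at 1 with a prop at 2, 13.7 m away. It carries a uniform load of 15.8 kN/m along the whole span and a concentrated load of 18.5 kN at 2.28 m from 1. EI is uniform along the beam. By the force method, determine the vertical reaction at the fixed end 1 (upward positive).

Release the roller at 2. Primary structure: cantilever fixed at 1.
Primary-structure tip deflection at 2 by superposition:
  UDL 15.8: wL⁴/(8EI) = 69574/EI
  point load 18.5 at a = 2.28: Pa²(3L − a)/(6EI) = 622.2/EI
  δ_0 = 70197/EI
Flexibility coefficient — unit upward force at 2: δ_{22} = L³/(3EI) = 857.1/EI.
Compatibility at 2: δ_0 − R_2·δ_{22} = 0, so R_2 = 70197/857.1 = 81.9 kN.
Vertical equilibrium: R_1 = ΣP − R_2 = 235 − 81.9 = 153.1 kN.

R_1 = 153.1 kN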